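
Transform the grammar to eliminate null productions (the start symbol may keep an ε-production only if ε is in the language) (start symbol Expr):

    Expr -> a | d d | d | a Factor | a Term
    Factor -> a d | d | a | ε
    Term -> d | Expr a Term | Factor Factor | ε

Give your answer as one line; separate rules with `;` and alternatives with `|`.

Nullable set = {Factor, Term}.
ε ∉ L(G), so no ε-production is kept.
For each production, add variants omitting each subset of nullable occurrences: Term → Expr a Term gives Expr a Term | Expr a. Term → Factor Factor gives Factor Factor | Factor.

Expr -> a | d d | d | a Factor | a Term; Factor -> a d | d | a; Term -> d | Expr a Term | Expr a | Factor Factor | Factor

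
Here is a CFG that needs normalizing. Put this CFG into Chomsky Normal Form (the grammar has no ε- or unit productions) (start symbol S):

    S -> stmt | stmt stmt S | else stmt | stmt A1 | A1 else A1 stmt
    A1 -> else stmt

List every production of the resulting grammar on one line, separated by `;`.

S -> stmt | X1 Y1 | X2 X1 | X1 A1 | A1 Y2; A1 -> X2 X1; X1 -> stmt; X2 -> else; Y1 -> X1 S; Y2 -> X2 Y3; Y3 -> A1 X1

Introduce a nonterminal for each terminal appearing in a rule of length ≥ 2: X1 → stmt, X2 → else.
Binarize each right-hand side of length ≥ 3 by chaining fresh nonterminals (Y1, Y2, …): affected rules were S → X1 X1 S; S → A1 X2 A1 X1.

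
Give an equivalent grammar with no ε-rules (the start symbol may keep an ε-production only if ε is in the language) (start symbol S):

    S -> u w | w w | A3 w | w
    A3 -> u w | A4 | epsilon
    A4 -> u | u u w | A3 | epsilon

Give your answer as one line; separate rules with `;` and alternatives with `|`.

S -> u w | w w | A3 w | w; A3 -> u w | A4; A4 -> u | u u w | A3

Nullable nonterminals: {A3, A4}.
ε ∉ L(G), so no ε-production is kept.
For each production, add variants omitting each subset of nullable occurrences: S → A3 w gives A3 w | w.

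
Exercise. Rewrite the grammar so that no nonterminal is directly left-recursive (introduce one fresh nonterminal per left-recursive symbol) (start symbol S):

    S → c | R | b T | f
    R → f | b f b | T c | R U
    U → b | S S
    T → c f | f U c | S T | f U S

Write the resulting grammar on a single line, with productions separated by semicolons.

S → c | R | b T | f; R → f R' | b f b R' | T c R'; U → b | S S; T → c f | f U c | S T | f U S; R' → U R' | ε

R is directly left-recursive.
For R: α = {U}, β = {f, b f b, T c}. Rewrite as R → β R' and R' → α R' | ε.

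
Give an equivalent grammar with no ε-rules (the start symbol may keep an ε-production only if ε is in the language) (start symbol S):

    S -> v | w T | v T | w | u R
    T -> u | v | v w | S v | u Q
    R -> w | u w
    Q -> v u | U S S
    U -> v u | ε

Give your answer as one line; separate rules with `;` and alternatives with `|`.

Nullable set = {U}.
ε ∉ L(G), so no ε-production is kept.
For each production, add variants omitting each subset of nullable occurrences: Q → U S S gives U S S | S S.

S -> v | w T | v T | w | u R; T -> u | v | v w | S v | u Q; R -> w | u w; Q -> v u | U S S | S S; U -> v u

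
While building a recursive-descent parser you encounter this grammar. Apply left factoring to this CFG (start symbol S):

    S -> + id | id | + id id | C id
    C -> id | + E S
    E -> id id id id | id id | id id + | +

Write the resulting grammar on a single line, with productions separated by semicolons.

S -> id | C id | + id S'; C -> id | + E S; E -> + | id id E'; S' -> ε | id; E' -> id id | ε | +

S has alternatives sharing prefix '+ id': factor to S → + id S' with S' → ε | id.
E has alternatives sharing prefix 'id id': factor to E → id id E' with E' → id id | ε | +.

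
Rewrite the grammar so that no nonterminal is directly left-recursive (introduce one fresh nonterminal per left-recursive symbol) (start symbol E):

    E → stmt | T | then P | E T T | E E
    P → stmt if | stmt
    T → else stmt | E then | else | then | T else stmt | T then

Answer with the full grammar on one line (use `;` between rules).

E → stmt E' | T E' | then P E'; P → stmt if | stmt; T → else stmt T' | E then T' | else T' | then T'; E' → T T E' | E E' | ε; T' → else stmt T' | then T' | ε

E, T are directly left-recursive.
For E: α = {T T, E}, β = {stmt, T, then P}. Rewrite as E → β E' and E' → α E' | ε.
For T: α = {else stmt, then}, β = {else stmt, E then, else, then}. Rewrite as T → β T' and T' → α T' | ε.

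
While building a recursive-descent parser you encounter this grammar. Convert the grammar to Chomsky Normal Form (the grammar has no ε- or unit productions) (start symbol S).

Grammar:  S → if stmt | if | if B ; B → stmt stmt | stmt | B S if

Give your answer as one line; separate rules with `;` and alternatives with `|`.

S → X1 X2 | if | X1 B; B → X2 X2 | stmt | B Y1; X1 → if; X2 → stmt; Y1 → S X1

Introduce a nonterminal for each terminal appearing in a rule of length ≥ 2: X1 → if, X2 → stmt.
Binarize each right-hand side of length ≥ 3 by chaining fresh nonterminals (Y1, Y2, …): affected rules were B → B S X1.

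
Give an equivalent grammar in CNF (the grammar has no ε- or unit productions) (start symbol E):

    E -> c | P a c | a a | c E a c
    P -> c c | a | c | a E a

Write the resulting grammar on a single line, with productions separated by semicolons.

E -> c | P Y1 | X1 X1 | X2 Y2; P -> X2 X2 | a | c | X1 Y4; X1 -> a; X2 -> c; Y1 -> X1 X2; Y2 -> E Y3; Y3 -> X1 X2; Y4 -> E X1

Introduce a nonterminal for each terminal appearing in a rule of length ≥ 2: X1 → a, X2 → c.
Binarize each right-hand side of length ≥ 3 by chaining fresh nonterminals (Y1, Y2, …): affected rules were E → P X1 X2; E → X2 E X1 X2; P → X1 E X1.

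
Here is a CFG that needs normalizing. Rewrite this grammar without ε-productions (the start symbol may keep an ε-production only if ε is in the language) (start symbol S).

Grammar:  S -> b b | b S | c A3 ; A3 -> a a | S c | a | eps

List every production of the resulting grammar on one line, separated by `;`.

The nullable symbols are {A3}.
ε ∉ L(G), so no ε-production is kept.
For each production, add variants omitting each subset of nullable occurrences: S → c A3 gives c A3 | c.

S -> b b | b S | c A3 | c; A3 -> a a | S c | a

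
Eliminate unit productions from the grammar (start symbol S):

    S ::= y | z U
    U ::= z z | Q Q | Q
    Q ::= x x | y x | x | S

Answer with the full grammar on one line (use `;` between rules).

Unit pairs: Q ⇒* {S}; U ⇒* {Q, S}.
For each unit pair (A, B), copy every non-unit production of B to A, then drop all unit productions.

S ::= y | z U; U ::= z z | Q Q | y | z U | x x | y x | x; Q ::= y | z U | x x | y x | x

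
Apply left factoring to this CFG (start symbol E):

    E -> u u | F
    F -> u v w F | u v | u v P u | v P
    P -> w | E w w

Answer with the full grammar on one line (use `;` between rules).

E -> u u | F; F -> v P | u v F'; P -> w | E w w; F' -> w F | ε | P u

F has alternatives sharing prefix 'u v': factor to F → u v F' with F' → w F | ε | P u.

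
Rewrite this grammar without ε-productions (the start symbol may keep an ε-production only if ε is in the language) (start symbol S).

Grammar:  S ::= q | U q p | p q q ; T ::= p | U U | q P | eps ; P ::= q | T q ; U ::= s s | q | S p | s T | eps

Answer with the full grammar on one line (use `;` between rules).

S ::= q | U q p | q p | p q q; T ::= p | U U | U | q P; P ::= q | T q; U ::= s s | q | S p | s T | s

Nullable nonterminals: {T, U}.
ε ∉ L(G), so no ε-production is kept.
Expand every rule over subsets of its nullable positions: S → U q p gives U q p | q p. T → U U gives U U | U. U → s T gives s T | s.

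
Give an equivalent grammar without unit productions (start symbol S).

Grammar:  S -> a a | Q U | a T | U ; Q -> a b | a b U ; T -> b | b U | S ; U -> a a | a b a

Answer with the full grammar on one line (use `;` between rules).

Unit pairs: S ⇒* {U}; T ⇒* {S, U}.
For every A with A ⇒* B via unit rules, add B's non-unit alternatives to A; then delete every rule of the form X → Y.

S -> a a | a b a | Q U | a T; Q -> a b | a b U; T -> a a | a b a | Q U | a T | b | b U; U -> a a | a b a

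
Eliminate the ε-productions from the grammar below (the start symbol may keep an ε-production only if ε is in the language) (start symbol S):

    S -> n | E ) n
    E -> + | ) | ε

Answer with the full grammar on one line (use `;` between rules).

Nullable nonterminals: {E}.
ε ∉ L(G), so no ε-production is kept.
For each production, add variants omitting each subset of nullable occurrences: S → E ) n gives E ) n | ) n.

S -> n | E ) n | ) n; E -> + | )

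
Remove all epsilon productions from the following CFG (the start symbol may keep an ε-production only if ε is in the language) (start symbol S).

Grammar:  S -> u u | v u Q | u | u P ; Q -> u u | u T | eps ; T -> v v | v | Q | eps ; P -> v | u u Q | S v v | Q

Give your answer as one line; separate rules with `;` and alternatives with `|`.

Nullable nonterminals: {P, Q, T}.
ε ∉ L(G), so no ε-production is kept.
Expand every rule over subsets of its nullable positions: S → v u Q gives v u Q | v u. Q → u T gives u T | u. P → u u Q gives u u Q | u u.

S -> u u | v u Q | v u | u | u P; Q -> u u | u T | u; T -> v v | v | Q; P -> v | u u Q | u u | S v v | Q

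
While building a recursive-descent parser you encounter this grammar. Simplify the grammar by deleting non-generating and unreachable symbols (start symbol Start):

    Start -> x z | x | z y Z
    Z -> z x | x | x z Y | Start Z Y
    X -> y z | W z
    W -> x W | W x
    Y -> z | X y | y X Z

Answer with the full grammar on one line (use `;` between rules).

Generating nonterminals: {Start, X, Y, Z}.
Reachable from Start after that: {Start, X, Y, Z}.
Removed useless symbols: {W} and every production mentioning them.

Start -> x z | x | z y Z; Z -> z x | x | x z Y | Start Z Y; X -> y z; Y -> z | X y | y X Z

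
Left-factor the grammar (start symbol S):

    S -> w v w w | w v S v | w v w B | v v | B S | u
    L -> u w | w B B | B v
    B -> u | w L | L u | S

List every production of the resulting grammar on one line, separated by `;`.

S -> v v | B S | u | w v S'; L -> u w | w B B | B v; B -> u | w L | L u | S; S' -> S v | w S''; S'' -> w | B

S has alternatives sharing prefix 'w v': factor to S → w v S' with S' → w w | S v | w B.
S' has alternatives sharing prefix 'w': factor to S' → w S'' with S'' → w | B.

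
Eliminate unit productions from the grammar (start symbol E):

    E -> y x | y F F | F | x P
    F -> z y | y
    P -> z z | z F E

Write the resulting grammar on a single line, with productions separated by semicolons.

E -> y x | y F F | x P | z y | y; F -> z y | y; P -> z z | z F E

Unit pairs: E ⇒* {F}.
For every A with A ⇒* B via unit rules, add B's non-unit alternatives to A; then delete every rule of the form X → Y.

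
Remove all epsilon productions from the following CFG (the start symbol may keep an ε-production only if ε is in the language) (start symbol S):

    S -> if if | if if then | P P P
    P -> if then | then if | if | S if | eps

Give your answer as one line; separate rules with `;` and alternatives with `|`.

S -> if if | if if then | P P P | P P | P | ε; P -> if then | then if | if | S if

The nullable symbols are {P, S}.
ε ∈ L(G) since S is nullable, so keep S → ε.
For each production, add variants omitting each subset of nullable occurrences: S → P P P gives P P P | P P | P.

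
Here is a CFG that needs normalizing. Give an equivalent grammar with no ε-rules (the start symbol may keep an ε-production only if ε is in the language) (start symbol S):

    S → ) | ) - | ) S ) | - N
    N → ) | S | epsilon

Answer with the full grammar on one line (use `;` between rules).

Nullable set = {N}.
ε ∉ L(G), so no ε-production is kept.
Expand every rule over subsets of its nullable positions: S → - N gives - N | -.

S → ) | ) - | ) S ) | - N | -; N → ) | S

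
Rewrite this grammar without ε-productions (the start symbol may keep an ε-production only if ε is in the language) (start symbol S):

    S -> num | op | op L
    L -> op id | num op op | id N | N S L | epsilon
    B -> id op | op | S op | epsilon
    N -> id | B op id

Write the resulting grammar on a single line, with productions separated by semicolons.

Nullable nonterminals: {B, L}.
ε ∉ L(G), so no ε-production is kept.
Add the nullable-subset variants: L → N S L gives N S L | N S. N → B op id gives B op id | op id.

S -> num | op | op L; L -> op id | num op op | id N | N S L | N S; B -> id op | op | S op; N -> id | B op id | op id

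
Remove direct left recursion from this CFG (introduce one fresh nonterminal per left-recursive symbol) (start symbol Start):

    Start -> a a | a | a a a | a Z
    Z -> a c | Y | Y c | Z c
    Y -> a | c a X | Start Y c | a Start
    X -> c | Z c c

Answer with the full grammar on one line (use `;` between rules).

Start -> a a | a | a a a | a Z; Z -> a c Z1 | Y Z1 | Y c Z1; Y -> a | c a X | Start Y c | a Start; X -> c | Z c c; Z1 -> c Z1 | ε

Directly left-recursive nonterminal: Z.
For Z: α = {c}, β = {a c, Y, Y c}. Rewrite as Z → β Z1 and Z1 → α Z1 | ε.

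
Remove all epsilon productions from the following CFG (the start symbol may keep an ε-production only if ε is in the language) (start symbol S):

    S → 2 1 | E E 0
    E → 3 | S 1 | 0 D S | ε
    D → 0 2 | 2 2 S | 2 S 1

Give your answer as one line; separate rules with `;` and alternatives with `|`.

S → 2 1 | E E 0 | E 0 | 0; E → 3 | S 1 | 0 D S; D → 0 2 | 2 2 S | 2 S 1

The nullable symbols are {E}.
ε ∉ L(G), so no ε-production is kept.
For each production, add variants omitting each subset of nullable occurrences: S → E E 0 gives E E 0 | E 0 | 0.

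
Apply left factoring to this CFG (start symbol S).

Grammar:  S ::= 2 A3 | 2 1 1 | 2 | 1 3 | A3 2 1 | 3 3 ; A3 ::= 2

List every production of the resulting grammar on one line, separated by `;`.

S has alternatives sharing prefix '2': factor to S → 2 S' with S' → A3 | 1 1 | ε.

S ::= 1 3 | A3 2 1 | 3 3 | 2 S'; A3 ::= 2; S' ::= A3 | 1 1 | ε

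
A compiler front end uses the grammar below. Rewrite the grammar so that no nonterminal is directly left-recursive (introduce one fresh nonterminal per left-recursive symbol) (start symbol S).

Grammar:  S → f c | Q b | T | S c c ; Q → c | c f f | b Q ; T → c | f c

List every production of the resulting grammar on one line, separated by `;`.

S → f c S' | Q b S' | T S'; Q → c | c f f | b Q; T → c | f c; S' → c c S' | ε

S is directly left-recursive.
For S: α = {c c}, β = {f c, Q b, T}. Rewrite as S → β S' and S' → α S' | ε.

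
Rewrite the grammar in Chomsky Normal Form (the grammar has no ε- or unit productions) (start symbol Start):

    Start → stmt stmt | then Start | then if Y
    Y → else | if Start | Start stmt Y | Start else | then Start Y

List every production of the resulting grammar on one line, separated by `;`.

Start → X1 X1 | X2 Start | X2 Y1; Y → else | X3 Start | Start Y2 | Start X4 | X2 Y3; X1 → stmt; X2 → then; X3 → if; X4 → else; Y1 → X3 Y; Y2 → X1 Y; Y3 → Start Y

Introduce a nonterminal for each terminal appearing in a rule of length ≥ 2: X1 → stmt, X2 → then, X3 → if, X4 → else.
Binarize each right-hand side of length ≥ 3 by chaining fresh nonterminals (Y1, Y2, …): affected rules were Start → X2 X3 Y; Y → Start X1 Y; Y → X2 Start Y.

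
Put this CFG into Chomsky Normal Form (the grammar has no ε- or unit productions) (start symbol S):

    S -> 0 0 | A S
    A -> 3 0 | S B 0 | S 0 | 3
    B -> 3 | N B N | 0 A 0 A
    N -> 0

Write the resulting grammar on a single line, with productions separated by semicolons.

S -> X1 X1 | A S; A -> X2 X1 | S Y1 | S X1 | 3; B -> 3 | N Y2 | X1 Y3; N -> 0; X1 -> 0; X2 -> 3; Y1 -> B X1; Y2 -> B N; Y3 -> A Y4; Y4 -> X1 A

Introduce a nonterminal for each terminal appearing in a rule of length ≥ 2: X1 → 0, X2 → 3.
Binarize each right-hand side of length ≥ 3 by chaining fresh nonterminals (Y1, Y2, …): affected rules were A → S B X1; B → N B N; B → X1 A X1 A.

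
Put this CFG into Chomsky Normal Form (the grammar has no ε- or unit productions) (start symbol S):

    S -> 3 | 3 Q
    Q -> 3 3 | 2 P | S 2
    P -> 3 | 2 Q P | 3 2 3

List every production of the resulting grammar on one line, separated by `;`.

S -> 3 | X1 Q; Q -> X1 X1 | X2 P | S X2; P -> 3 | X2 Y1 | X1 Y2; X1 -> 3; X2 -> 2; Y1 -> Q P; Y2 -> X2 X1

Introduce a nonterminal for each terminal appearing in a rule of length ≥ 2: X1 → 3, X2 → 2.
Binarize each right-hand side of length ≥ 3 by chaining fresh nonterminals (Y1, Y2, …): affected rules were P → X2 Q P; P → X1 X2 X1.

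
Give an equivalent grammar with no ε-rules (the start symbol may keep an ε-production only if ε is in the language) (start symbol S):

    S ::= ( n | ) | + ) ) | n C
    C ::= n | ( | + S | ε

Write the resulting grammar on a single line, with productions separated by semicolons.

Nullable nonterminals: {C}.
ε ∉ L(G), so no ε-production is kept.
For each production, add variants omitting each subset of nullable occurrences: S → n C gives n C | n.

S ::= ( n | ) | + ) ) | n C | n; C ::= n | ( | + S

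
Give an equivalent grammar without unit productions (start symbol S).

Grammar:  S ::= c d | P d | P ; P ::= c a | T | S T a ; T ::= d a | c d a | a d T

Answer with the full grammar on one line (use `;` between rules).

Unit pairs: P ⇒* {T}; S ⇒* {P, T}.
For every A with A ⇒* B via unit rules, add B's non-unit alternatives to A; then delete every rule of the form X → Y.

S ::= c d | P d | c a | S T a | d a | c d a | a d T; P ::= c a | S T a | d a | c d a | a d T; T ::= d a | c d a | a d T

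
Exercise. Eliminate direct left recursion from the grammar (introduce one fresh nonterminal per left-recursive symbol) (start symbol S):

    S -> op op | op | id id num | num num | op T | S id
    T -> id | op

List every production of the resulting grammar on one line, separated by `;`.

S -> op op S' | op S' | id id num S' | num num S' | op T S'; T -> id | op; S' -> id S' | ε

Directly left-recursive nonterminal: S.
For S: α = {id}, β = {op op, op, id id num, num num, op T}. Rewrite as S → β S' and S' → α S' | ε.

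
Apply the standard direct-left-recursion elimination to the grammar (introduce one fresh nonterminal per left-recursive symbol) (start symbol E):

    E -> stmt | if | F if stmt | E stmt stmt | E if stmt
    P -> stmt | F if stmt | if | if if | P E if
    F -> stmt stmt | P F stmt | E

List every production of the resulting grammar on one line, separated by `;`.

E -> stmt E' | if E' | F if stmt E'; P -> stmt P' | F if stmt P' | if P' | if if P'; F -> stmt stmt | P F stmt | E; E' -> stmt stmt E' | if stmt E' | ε; P' -> E if P' | ε

E, P are directly left-recursive.
For E: α = {stmt stmt, if stmt}, β = {stmt, if, F if stmt}. Rewrite as E → β E' and E' → α E' | ε.
For P: α = {E if}, β = {stmt, F if stmt, if, if if}. Rewrite as P → β P' and P' → α P' | ε.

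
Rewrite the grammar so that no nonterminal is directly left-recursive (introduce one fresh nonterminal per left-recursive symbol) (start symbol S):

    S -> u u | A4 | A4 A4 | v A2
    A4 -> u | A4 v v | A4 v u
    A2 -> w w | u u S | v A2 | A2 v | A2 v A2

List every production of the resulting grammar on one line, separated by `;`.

S -> u u | A4 | A4 A4 | v A2; A4 -> u A4'; A2 -> w w A2' | u u S A2' | v A2 A2'; A4' -> v v A4' | v u A4' | ε; A2' -> v A2' | v A2 A2' | ε

A4, A2 are directly left-recursive.
For A4: α = {v v, v u}, β = {u}. Rewrite as A4 → β A4' and A4' → α A4' | ε.
For A2: α = {v, v A2}, β = {w w, u u S, v A2}. Rewrite as A2 → β A2' and A2' → α A2' | ε.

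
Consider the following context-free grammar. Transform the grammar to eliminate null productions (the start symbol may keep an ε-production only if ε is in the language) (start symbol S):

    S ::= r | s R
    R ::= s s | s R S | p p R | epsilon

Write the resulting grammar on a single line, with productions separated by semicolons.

S ::= r | s R | s; R ::= s s | s R S | s S | p p R | p p

Nullable set = {R}.
ε ∉ L(G), so no ε-production is kept.
Expand every rule over subsets of its nullable positions: S → s R gives s R | s. R → s R S gives s R S | s S. R → p p R gives p p R | p p.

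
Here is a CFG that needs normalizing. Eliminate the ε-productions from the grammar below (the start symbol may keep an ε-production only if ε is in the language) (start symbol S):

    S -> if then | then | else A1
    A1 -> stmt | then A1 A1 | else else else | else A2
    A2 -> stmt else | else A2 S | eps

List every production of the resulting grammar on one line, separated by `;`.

Nullable nonterminals: {A2}.
ε ∉ L(G), so no ε-production is kept.
Add the nullable-subset variants: A1 → else A2 gives else A2 | else. A2 → else A2 S gives else A2 S | else S.

S -> if then | then | else A1; A1 -> stmt | then A1 A1 | else else else | else A2 | else; A2 -> stmt else | else A2 S | else S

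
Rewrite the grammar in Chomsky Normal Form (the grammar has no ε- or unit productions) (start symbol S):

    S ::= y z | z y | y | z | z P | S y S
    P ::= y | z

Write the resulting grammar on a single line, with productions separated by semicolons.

S ::= X1 X2 | X2 X1 | y | z | X2 P | S Y1; P ::= y | z; X1 ::= y; X2 ::= z; Y1 ::= X1 S

Introduce a nonterminal for each terminal appearing in a rule of length ≥ 2: X1 → y, X2 → z.
Binarize each right-hand side of length ≥ 3 by chaining fresh nonterminals (Y1, Y2, …): affected rules were S → S X1 S.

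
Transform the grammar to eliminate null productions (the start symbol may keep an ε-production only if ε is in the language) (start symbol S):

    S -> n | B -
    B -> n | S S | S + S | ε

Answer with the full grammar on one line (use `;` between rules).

S -> n | B - | -; B -> n | S S | S + S

Nullable set = {B}.
ε ∉ L(G), so no ε-production is kept.
For each production, add variants omitting each subset of nullable occurrences: S → B - gives B - | -.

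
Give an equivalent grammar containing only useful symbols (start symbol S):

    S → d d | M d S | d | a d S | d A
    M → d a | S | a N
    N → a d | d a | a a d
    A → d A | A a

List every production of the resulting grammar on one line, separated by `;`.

Generating nonterminals: {M, N, S}.
Reachable from S after that: {M, N, S}.
Removed useless symbols: {A} and every production mentioning them.

S → d d | M d S | d | a d S; M → d a | S | a N; N → a d | d a | a a d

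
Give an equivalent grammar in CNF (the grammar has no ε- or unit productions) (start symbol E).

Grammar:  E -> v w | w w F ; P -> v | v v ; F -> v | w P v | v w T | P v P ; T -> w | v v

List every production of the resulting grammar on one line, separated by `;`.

Introduce a nonterminal for each terminal appearing in a rule of length ≥ 2: X1 → v, X2 → w.
Binarize each right-hand side of length ≥ 3 by chaining fresh nonterminals (Y1, Y2, …): affected rules were E → X2 X2 F; F → X2 P X1; F → X1 X2 T; F → P X1 P.

E -> X1 X2 | X2 Y1; P -> v | X1 X1; F -> v | X2 Y2 | X1 Y3 | P Y4; T -> w | X1 X1; X1 -> v; X2 -> w; Y1 -> X2 F; Y2 -> P X1; Y3 -> X2 T; Y4 -> X1 P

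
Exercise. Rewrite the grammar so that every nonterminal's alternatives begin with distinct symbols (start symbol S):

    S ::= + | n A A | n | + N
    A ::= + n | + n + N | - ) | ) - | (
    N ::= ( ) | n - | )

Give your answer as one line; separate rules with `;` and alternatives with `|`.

S has alternatives sharing prefix '+': factor to S → + S' with S' → ε | N.
S has alternatives sharing prefix 'n': factor to S → n S'' with S'' → A A | ε.
A has alternatives sharing prefix '+ n': factor to A → + n A' with A' → ε | + N.

S ::= + S' | n S''; A ::= - ) | ) - | ( | + n A'; N ::= ( ) | n - | ); S' ::= ε | N; S'' ::= A A | ε; A' ::= ε | + N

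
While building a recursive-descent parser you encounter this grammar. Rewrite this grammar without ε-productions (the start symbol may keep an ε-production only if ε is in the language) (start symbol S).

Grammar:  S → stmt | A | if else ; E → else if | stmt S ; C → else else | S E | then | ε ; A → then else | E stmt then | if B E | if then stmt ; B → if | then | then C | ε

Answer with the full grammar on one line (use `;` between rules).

Nullable set = {B, C}.
ε ∉ L(G), so no ε-production is kept.
For each production, add variants omitting each subset of nullable occurrences: A → if B E gives if B E | if E.

S → stmt | A | if else; E → else if | stmt S; C → else else | S E | then; A → then else | E stmt then | if B E | if E | if then stmt; B → if | then | then C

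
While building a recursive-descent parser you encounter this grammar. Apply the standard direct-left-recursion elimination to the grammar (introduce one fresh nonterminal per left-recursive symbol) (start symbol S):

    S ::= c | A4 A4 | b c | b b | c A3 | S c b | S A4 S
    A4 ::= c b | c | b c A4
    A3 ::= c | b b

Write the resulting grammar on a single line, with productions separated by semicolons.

S is directly left-recursive.
For S: α = {c b, A4 S}, β = {c, A4 A4, b c, b b, c A3}. Rewrite as S → β S' and S' → α S' | ε.

S ::= c S' | A4 A4 S' | b c S' | b b S' | c A3 S'; A4 ::= c b | c | b c A4; A3 ::= c | b b; S' ::= c b S' | A4 S S' | ε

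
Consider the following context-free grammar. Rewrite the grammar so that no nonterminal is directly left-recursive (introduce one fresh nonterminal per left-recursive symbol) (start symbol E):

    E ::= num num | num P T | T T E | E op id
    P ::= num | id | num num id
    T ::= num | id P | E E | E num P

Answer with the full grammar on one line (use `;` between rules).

E ::= num num E' | num P T E' | T T E E'; P ::= num | id | num num id; T ::= num | id P | E E | E num P; E' ::= op id E' | eps

Directly left-recursive nonterminal: E.
For E: α = {op id}, β = {num num, num P T, T T E}. Rewrite as E → β E' and E' → α E' | ε.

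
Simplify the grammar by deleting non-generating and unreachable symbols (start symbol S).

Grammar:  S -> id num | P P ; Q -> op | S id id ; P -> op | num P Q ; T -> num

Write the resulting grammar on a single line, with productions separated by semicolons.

S -> id num | P P; Q -> op | S id id; P -> op | num P Q

Generating nonterminals: {P, Q, S, T}.
Reachable from S after that: {P, Q, S}.
Removed useless symbols: {T} and every production mentioning them.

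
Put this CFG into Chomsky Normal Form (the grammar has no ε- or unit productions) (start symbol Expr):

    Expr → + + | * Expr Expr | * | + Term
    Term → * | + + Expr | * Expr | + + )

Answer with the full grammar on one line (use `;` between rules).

Introduce a nonterminal for each terminal appearing in a rule of length ≥ 2: X1 → +, X2 → *, X3 → ).
Binarize each right-hand side of length ≥ 3 by chaining fresh nonterminals (Y1, Y2, …): affected rules were Expr → X2 Expr Expr; Term → X1 X1 Expr; Term → X1 X1 X3.

Expr → X1 X1 | X2 Y1 | * | X1 Term; Term → * | X1 Y2 | X2 Expr | X1 Y3; X1 → +; X2 → *; X3 → ); Y1 → Expr Expr; Y2 → X1 Expr; Y3 → X1 X3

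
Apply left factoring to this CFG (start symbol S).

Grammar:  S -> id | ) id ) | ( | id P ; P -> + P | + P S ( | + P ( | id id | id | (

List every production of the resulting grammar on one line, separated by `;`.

S -> ) id ) | ( | id S'; P -> ( | + P P' | id P''; S' -> epsilon | P; P' -> epsilon | S ( | (; P'' -> id | epsilon

S has alternatives sharing prefix 'id': factor to S → id S' with S' → ε | P.
P has alternatives sharing prefix '+ P': factor to P → + P P' with P' → ε | S ( | (.
P has alternatives sharing prefix 'id': factor to P → id P'' with P'' → id | ε.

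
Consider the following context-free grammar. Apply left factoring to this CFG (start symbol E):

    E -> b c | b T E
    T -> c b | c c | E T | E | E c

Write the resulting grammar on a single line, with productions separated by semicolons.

E -> b E'; T -> E T' | c T''; E' -> c | T E; T' -> T | eps | c; T'' -> b | c

E has alternatives sharing prefix 'b': factor to E → b E' with E' → c | T E.
T has alternatives sharing prefix 'E': factor to T → E T' with T' → T | ε | c.
T has alternatives sharing prefix 'c': factor to T → c T'' with T'' → b | c.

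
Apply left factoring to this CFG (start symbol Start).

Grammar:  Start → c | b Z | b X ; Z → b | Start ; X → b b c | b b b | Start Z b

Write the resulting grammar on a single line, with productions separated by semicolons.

Start → c | b Start1; Z → b | Start; X → Start Z b | b b X1; Start1 → Z | X; X1 → c | b

Start has alternatives sharing prefix 'b': factor to Start → b Start1 with Start1 → Z | X.
X has alternatives sharing prefix 'b b': factor to X → b b X1 with X1 → c | b.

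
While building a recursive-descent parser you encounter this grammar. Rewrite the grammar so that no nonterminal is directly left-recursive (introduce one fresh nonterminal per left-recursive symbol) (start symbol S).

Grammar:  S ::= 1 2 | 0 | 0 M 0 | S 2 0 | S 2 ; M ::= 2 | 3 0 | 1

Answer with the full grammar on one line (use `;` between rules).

S is directly left-recursive.
For S: α = {2 0, 2}, β = {1 2, 0, 0 M 0}. Rewrite as S → β S' and S' → α S' | ε.

S ::= 1 2 S' | 0 S' | 0 M 0 S'; M ::= 2 | 3 0 | 1; S' ::= 2 0 S' | 2 S' | ε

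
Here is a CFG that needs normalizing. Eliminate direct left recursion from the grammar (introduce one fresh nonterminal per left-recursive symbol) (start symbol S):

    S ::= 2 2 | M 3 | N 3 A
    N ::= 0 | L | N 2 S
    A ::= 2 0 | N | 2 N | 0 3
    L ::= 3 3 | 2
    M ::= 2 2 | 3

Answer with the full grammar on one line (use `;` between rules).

S ::= 2 2 | M 3 | N 3 A; N ::= 0 N' | L N'; A ::= 2 0 | N | 2 N | 0 3; L ::= 3 3 | 2; M ::= 2 2 | 3; N' ::= 2 S N' | eps

Left recursion appears on N.
For N: α = {2 S}, β = {0, L}. Rewrite as N → β N' and N' → α N' | ε.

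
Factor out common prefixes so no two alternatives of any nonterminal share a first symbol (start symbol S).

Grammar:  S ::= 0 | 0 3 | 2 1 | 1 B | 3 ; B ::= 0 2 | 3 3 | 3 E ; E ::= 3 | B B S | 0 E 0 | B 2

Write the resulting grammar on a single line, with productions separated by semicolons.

S has alternatives sharing prefix '0': factor to S → 0 S' with S' → ε | 3.
B has alternatives sharing prefix '3': factor to B → 3 B' with B' → 3 | E.
E has alternatives sharing prefix 'B': factor to E → B E' with E' → B S | 2.

S ::= 2 1 | 1 B | 3 | 0 S'; B ::= 0 2 | 3 B'; E ::= 3 | 0 E 0 | B E'; S' ::= epsilon | 3; B' ::= 3 | E; E' ::= B S | 2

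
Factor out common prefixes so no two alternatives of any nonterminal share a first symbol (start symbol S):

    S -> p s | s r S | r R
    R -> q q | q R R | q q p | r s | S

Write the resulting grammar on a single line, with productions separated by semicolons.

R has alternatives sharing prefix 'q': factor to R → q R' with R' → q | R R | q p.
R' has alternatives sharing prefix 'q': factor to R' → q R'' with R'' → ε | p.

S -> p s | s r S | r R; R -> r s | S | q R'; R' -> R R | q R''; R'' -> ε | p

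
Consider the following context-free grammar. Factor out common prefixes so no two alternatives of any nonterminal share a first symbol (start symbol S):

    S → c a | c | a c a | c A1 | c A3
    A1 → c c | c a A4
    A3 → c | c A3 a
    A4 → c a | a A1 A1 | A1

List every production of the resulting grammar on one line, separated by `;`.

S → a c a | c S'; A1 → c A1'; A3 → c A3'; A4 → c a | a A1 A1 | A1; S' → a | ε | A1 | A3; A1' → c | a A4; A3' → ε | A3 a

S has alternatives sharing prefix 'c': factor to S → c S' with S' → a | ε | A1 | A3.
A1 has alternatives sharing prefix 'c': factor to A1 → c A1' with A1' → c | a A4.
A3 has alternatives sharing prefix 'c': factor to A3 → c A3' with A3' → ε | A3 a.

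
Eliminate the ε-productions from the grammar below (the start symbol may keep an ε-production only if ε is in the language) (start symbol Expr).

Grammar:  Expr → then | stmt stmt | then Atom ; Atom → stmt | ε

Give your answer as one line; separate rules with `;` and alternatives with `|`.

Nullable nonterminals: {Atom}.
ε ∉ L(G), so no ε-production is kept.

Expr → then | stmt stmt | then Atom; Atom → stmt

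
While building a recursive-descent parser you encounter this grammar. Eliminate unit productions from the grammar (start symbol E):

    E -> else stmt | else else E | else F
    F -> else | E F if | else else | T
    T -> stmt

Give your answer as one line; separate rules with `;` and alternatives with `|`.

Unit pairs: F ⇒* {T}.
For each unit pair (A, B), copy every non-unit production of B to A, then drop all unit productions.

E -> else stmt | else else E | else F; F -> else | E F if | else else | stmt; T -> stmt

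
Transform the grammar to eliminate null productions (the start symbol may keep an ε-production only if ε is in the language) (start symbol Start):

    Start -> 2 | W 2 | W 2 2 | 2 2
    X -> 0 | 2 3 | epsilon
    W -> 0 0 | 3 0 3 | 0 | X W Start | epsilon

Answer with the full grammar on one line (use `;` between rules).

The nullable symbols are {W, X}.
ε ∉ L(G), so no ε-production is kept.
Add the nullable-subset variants: Start → W 2 2 gives W 2 2 | 2 2. W → X W Start gives X W Start | X Start | W Start | Start.

Start -> 2 | W 2 | W 2 2 | 2 2; X -> 0 | 2 3; W -> 0 0 | 3 0 3 | 0 | X W Start | X Start | W Start | Start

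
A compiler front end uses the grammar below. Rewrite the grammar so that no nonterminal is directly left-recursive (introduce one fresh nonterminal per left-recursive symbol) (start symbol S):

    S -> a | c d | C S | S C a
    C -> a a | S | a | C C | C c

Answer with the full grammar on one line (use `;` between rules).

Left recursion appears on S, C.
For S: α = {C a}, β = {a, c d, C S}. Rewrite as S → β S' and S' → α S' | ε.
For C: α = {C, c}, β = {a a, S, a}. Rewrite as C → β C' and C' → α C' | ε.

S -> a S' | c d S' | C S S'; C -> a a C' | S C' | a C'; S' -> C a S' | ε; C' -> C C' | c C' | ε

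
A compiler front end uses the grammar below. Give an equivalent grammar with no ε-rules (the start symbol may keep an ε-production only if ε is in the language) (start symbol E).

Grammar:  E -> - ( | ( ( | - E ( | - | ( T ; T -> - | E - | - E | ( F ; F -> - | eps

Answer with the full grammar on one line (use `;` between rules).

Nullable set = {F}.
ε ∉ L(G), so no ε-production is kept.
For each production, add variants omitting each subset of nullable occurrences: T → ( F gives ( F | (.

E -> - ( | ( ( | - E ( | - | ( T; T -> - | E - | - E | ( F | (; F -> -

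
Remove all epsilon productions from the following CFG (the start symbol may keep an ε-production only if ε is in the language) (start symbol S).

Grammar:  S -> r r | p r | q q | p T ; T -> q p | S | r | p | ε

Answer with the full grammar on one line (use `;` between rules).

Nullable nonterminals: {T}.
ε ∉ L(G), so no ε-production is kept.
Expand every rule over subsets of its nullable positions: S → p T gives p T | p.

S -> r r | p r | q q | p T | p; T -> q p | S | r | p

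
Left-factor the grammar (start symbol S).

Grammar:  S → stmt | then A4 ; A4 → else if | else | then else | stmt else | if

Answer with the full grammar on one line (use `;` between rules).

A4 has alternatives sharing prefix 'else': factor to A4 → else A4' with A4' → if | ε.

S → stmt | then A4; A4 → then else | stmt else | if | else A4'; A4' → if | ε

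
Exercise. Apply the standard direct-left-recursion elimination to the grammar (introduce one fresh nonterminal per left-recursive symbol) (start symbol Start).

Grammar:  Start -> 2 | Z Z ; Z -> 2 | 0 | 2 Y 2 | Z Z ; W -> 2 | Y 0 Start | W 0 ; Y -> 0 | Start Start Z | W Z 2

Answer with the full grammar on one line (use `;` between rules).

Start -> 2 | Z Z; Z -> 2 Z1 | 0 Z1 | 2 Y 2 Z1; W -> 2 W1 | Y 0 Start W1; Y -> 0 | Start Start Z | W Z 2; Z1 -> Z Z1 | ε; W1 -> 0 W1 | ε

Directly left-recursive nonterminals: Z, W.
For Z: α = {Z}, β = {2, 0, 2 Y 2}. Rewrite as Z → β Z1 and Z1 → α Z1 | ε.
For W: α = {0}, β = {2, Y 0 Start}. Rewrite as W → β W1 and W1 → α W1 | ε.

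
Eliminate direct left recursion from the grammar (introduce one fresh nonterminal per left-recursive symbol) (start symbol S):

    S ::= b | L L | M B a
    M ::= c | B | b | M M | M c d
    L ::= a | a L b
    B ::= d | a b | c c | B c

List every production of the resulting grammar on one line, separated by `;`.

S ::= b | L L | M B a; M ::= c M' | B M' | b M'; L ::= a | a L b; B ::= d B' | a b B' | c c B'; M' ::= M M' | c d M' | ε; B' ::= c B' | ε

Left recursion appears on M, B.
For M: α = {M, c d}, β = {c, B, b}. Rewrite as M → β M' and M' → α M' | ε.
For B: α = {c}, β = {d, a b, c c}. Rewrite as B → β B' and B' → α B' | ε.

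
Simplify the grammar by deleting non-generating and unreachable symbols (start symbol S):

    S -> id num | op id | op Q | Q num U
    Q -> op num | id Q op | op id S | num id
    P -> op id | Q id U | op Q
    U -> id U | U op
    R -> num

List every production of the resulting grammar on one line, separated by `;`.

Generating nonterminals: {P, Q, R, S}.
Reachable from S after that: {Q, S}.
Removed useless symbols: {P, R, U} and every production mentioning them.

S -> id num | op id | op Q; Q -> op num | id Q op | op id S | num id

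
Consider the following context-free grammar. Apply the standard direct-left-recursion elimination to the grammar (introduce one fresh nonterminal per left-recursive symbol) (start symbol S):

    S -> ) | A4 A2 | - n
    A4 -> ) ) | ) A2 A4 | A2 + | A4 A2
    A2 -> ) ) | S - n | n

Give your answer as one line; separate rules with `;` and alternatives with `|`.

S -> ) | A4 A2 | - n; A4 -> ) ) A4' | ) A2 A4 A4' | A2 + A4'; A2 -> ) ) | S - n | n; A4' -> A2 A4' | ε

A4 is directly left-recursive.
For A4: α = {A2}, β = {) ), ) A2 A4, A2 +}. Rewrite as A4 → β A4' and A4' → α A4' | ε.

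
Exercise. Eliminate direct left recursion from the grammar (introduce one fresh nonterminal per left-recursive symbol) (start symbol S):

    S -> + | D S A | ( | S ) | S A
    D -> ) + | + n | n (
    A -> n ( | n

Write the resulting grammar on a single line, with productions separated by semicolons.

S -> + S' | D S A S' | ( S'; D -> ) + | + n | n (; A -> n ( | n; S' -> ) S' | A S' | ε

Left recursion appears on S.
For S: α = {), A}, β = {+, D S A, (}. Rewrite as S → β S' and S' → α S' | ε.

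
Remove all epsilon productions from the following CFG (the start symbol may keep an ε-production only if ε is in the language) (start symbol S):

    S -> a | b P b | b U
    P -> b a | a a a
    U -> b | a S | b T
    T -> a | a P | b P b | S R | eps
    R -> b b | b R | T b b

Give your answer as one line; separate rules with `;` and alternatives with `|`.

S -> a | b P b | b U; P -> b a | a a a; U -> b | a S | b T; T -> a | a P | b P b | S R; R -> b b | b R | T b b

The nullable symbols are {T}.
ε ∉ L(G), so no ε-production is kept.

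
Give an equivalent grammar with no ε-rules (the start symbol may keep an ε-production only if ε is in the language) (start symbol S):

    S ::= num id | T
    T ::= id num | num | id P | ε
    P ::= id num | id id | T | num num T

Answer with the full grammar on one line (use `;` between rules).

Nullable nonterminals: {P, S, T}.
ε ∈ L(G) since S is nullable, so keep S → ε.
Expand every rule over subsets of its nullable positions: T → id P gives id P | id. P → num num T gives num num T | num num.

S ::= num id | T | ε; T ::= id num | num | id P | id; P ::= id num | id id | T | num num T | num num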